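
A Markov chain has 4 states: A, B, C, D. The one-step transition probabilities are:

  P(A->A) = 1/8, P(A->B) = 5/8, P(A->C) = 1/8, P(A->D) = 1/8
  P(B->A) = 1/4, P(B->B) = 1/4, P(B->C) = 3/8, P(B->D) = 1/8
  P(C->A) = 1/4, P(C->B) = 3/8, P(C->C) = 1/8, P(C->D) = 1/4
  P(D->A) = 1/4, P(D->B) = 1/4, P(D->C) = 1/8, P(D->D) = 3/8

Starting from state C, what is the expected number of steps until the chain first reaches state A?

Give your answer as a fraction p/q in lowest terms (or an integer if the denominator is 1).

Answer: 4

Derivation:
Let h_i = expected steps to first reach A from state i.
Boundary: h_A = 0.
First-step equations for the other states:
  h_B = 1 + 1/4*h_A + 1/4*h_B + 3/8*h_C + 1/8*h_D
  h_C = 1 + 1/4*h_A + 3/8*h_B + 1/8*h_C + 1/4*h_D
  h_D = 1 + 1/4*h_A + 1/4*h_B + 1/8*h_C + 3/8*h_D

Substituting h_A = 0 and rearranging gives the linear system (I - Q) h = 1:
  [3/4, -3/8, -1/8] . (h_B, h_C, h_D) = 1
  [-3/8, 7/8, -1/4] . (h_B, h_C, h_D) = 1
  [-1/4, -1/8, 5/8] . (h_B, h_C, h_D) = 1

Solving yields:
  h_B = 4
  h_C = 4
  h_D = 4

Starting state is C, so the expected hitting time is h_C = 4.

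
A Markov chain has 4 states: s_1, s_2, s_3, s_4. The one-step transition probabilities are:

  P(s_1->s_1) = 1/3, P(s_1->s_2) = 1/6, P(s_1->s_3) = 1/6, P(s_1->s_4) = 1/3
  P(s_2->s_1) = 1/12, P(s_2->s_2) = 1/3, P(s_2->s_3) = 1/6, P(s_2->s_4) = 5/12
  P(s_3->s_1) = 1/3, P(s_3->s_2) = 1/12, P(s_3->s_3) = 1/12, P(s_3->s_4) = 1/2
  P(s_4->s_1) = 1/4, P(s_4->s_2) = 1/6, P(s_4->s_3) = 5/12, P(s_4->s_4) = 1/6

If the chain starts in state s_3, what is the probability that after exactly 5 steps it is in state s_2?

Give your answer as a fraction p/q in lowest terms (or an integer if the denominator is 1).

Answer: 43937/248832

Derivation:
Computing P^5 by repeated multiplication:
P^1 =
  s_1: [1/3, 1/6, 1/6, 1/3]
  s_2: [1/12, 1/3, 1/6, 5/12]
  s_3: [1/3, 1/12, 1/12, 1/2]
  s_4: [1/4, 1/6, 5/12, 1/6]
P^2 =
  s_1: [19/72, 13/72, 17/72, 23/72]
  s_2: [31/144, 5/24, 37/144, 23/72]
  s_3: [13/48, 25/144, 41/144, 13/48]
  s_4: [5/18, 23/144, 25/144, 7/18]
P^3 =
  s_1: [113/432, 17/96, 49/216, 289/864]
  s_2: [55/216, 311/1728, 389/1728, 49/144]
  s_3: [77/288, 11/64, 91/432, 605/1728]
  s_4: [451/1728, 103/576, 431/1728, 179/576]
P^4 =
  s_1: [677/2592, 919/5184, 2399/10368, 1141/3456]
  s_2: [599/2304, 3689/20736, 4831/20736, 2275/6912]
  s_3: [677/2592, 1843/10368, 4907/20736, 6727/20736]
  s_4: [227/864, 3643/20736, 1159/5184, 7009/20736]
P^5 =
  s_1: [1205/4608, 22013/124416, 14303/62208, 6877/20736]
  s_2: [1807/6912, 4891/27648, 14279/62208, 82645/248832]
  s_3: [65159/248832, 43937/248832, 28373/124416, 41495/124416]
  s_4: [32503/124416, 22061/124416, 57863/248832, 81841/248832]

(P^5)[s_3 -> s_2] = 43937/248832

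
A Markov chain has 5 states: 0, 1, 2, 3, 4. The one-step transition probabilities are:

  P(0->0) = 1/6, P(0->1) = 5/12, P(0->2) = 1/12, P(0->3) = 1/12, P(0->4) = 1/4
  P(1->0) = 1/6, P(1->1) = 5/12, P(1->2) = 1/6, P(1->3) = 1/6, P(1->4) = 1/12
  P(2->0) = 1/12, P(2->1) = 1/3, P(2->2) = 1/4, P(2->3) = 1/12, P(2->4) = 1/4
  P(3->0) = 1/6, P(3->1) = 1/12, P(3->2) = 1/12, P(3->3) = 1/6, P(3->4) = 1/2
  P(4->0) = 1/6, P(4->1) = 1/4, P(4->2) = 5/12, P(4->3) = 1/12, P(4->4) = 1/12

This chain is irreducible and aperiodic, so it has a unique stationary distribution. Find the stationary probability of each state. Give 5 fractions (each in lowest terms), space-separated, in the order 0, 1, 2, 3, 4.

Answer: 2795/18738 3061/9369 656/3123 1130/9369 3625/18738

Derivation:
The stationary distribution satisfies pi = pi * P, i.e.:
  pi_0 = 1/6*pi_0 + 1/6*pi_1 + 1/12*pi_2 + 1/6*pi_3 + 1/6*pi_4
  pi_1 = 5/12*pi_0 + 5/12*pi_1 + 1/3*pi_2 + 1/12*pi_3 + 1/4*pi_4
  pi_2 = 1/12*pi_0 + 1/6*pi_1 + 1/4*pi_2 + 1/12*pi_3 + 5/12*pi_4
  pi_3 = 1/12*pi_0 + 1/6*pi_1 + 1/12*pi_2 + 1/6*pi_3 + 1/12*pi_4
  pi_4 = 1/4*pi_0 + 1/12*pi_1 + 1/4*pi_2 + 1/2*pi_3 + 1/12*pi_4
with normalization: pi_0 + pi_1 + pi_2 + pi_3 + pi_4 = 1.

Using the first 4 balance equations plus normalization, the linear system A*pi = b is:
  [-5/6, 1/6, 1/12, 1/6, 1/6] . pi = 0
  [5/12, -7/12, 1/3, 1/12, 1/4] . pi = 0
  [1/12, 1/6, -3/4, 1/12, 5/12] . pi = 0
  [1/12, 1/6, 1/12, -5/6, 1/12] . pi = 0
  [1, 1, 1, 1, 1] . pi = 1

Solving yields:
  pi_0 = 2795/18738
  pi_1 = 3061/9369
  pi_2 = 656/3123
  pi_3 = 1130/9369
  pi_4 = 3625/18738

Verification (pi * P):
  2795/18738*1/6 + 3061/9369*1/6 + 656/3123*1/12 + 1130/9369*1/6 + 3625/18738*1/6 = 2795/18738 = pi_0  (ok)
  2795/18738*5/12 + 3061/9369*5/12 + 656/3123*1/3 + 1130/9369*1/12 + 3625/18738*1/4 = 3061/9369 = pi_1  (ok)
  2795/18738*1/12 + 3061/9369*1/6 + 656/3123*1/4 + 1130/9369*1/12 + 3625/18738*5/12 = 656/3123 = pi_2  (ok)
  2795/18738*1/12 + 3061/9369*1/6 + 656/3123*1/12 + 1130/9369*1/6 + 3625/18738*1/12 = 1130/9369 = pi_3  (ok)
  2795/18738*1/4 + 3061/9369*1/12 + 656/3123*1/4 + 1130/9369*1/2 + 3625/18738*1/12 = 3625/18738 = pi_4  (ok)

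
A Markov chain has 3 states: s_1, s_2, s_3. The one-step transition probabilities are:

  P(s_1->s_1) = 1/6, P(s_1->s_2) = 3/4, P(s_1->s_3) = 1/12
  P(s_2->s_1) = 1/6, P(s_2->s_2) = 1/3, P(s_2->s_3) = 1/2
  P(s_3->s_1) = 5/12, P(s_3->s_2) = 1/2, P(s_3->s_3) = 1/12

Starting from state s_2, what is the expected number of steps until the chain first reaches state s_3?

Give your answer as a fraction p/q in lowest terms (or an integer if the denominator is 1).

Let h_i = expected steps to first reach s_3 from state i.
Boundary: h_s_3 = 0.
First-step equations for the other states:
  h_s_1 = 1 + 1/6*h_s_1 + 3/4*h_s_2 + 1/12*h_s_3
  h_s_2 = 1 + 1/6*h_s_1 + 1/3*h_s_2 + 1/2*h_s_3

Substituting h_s_3 = 0 and rearranging gives the linear system (I - Q) h = 1:
  [5/6, -3/4] . (h_s_1, h_s_2) = 1
  [-1/6, 2/3] . (h_s_1, h_s_2) = 1

Solving yields:
  h_s_1 = 102/31
  h_s_2 = 72/31

Starting state is s_2, so the expected hitting time is h_s_2 = 72/31.

Answer: 72/31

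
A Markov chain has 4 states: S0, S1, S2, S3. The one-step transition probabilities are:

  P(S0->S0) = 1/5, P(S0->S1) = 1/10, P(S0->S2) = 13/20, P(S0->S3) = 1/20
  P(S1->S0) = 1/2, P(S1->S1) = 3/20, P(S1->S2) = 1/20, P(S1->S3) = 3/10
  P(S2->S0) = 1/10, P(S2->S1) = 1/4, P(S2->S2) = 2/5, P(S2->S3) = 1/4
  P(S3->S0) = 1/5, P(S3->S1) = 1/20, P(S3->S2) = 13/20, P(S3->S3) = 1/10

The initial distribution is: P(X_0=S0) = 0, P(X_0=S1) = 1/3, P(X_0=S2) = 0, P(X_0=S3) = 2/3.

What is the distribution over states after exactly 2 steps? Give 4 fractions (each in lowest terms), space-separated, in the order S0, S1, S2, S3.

Propagating the distribution step by step (d_{t+1} = d_t * P):
d_0 = (S0=0, S1=1/3, S2=0, S3=2/3)
  d_1[S0] = 0*1/5 + 1/3*1/2 + 0*1/10 + 2/3*1/5 = 3/10
  d_1[S1] = 0*1/10 + 1/3*3/20 + 0*1/4 + 2/3*1/20 = 1/12
  d_1[S2] = 0*13/20 + 1/3*1/20 + 0*2/5 + 2/3*13/20 = 9/20
  d_1[S3] = 0*1/20 + 1/3*3/10 + 0*1/4 + 2/3*1/10 = 1/6
d_1 = (S0=3/10, S1=1/12, S2=9/20, S3=1/6)
  d_2[S0] = 3/10*1/5 + 1/12*1/2 + 9/20*1/10 + 1/6*1/5 = 9/50
  d_2[S1] = 3/10*1/10 + 1/12*3/20 + 9/20*1/4 + 1/6*1/20 = 49/300
  d_2[S2] = 3/10*13/20 + 1/12*1/20 + 9/20*2/5 + 1/6*13/20 = 39/80
  d_2[S3] = 3/10*1/20 + 1/12*3/10 + 9/20*1/4 + 1/6*1/10 = 203/1200
d_2 = (S0=9/50, S1=49/300, S2=39/80, S3=203/1200)

Answer: 9/50 49/300 39/80 203/1200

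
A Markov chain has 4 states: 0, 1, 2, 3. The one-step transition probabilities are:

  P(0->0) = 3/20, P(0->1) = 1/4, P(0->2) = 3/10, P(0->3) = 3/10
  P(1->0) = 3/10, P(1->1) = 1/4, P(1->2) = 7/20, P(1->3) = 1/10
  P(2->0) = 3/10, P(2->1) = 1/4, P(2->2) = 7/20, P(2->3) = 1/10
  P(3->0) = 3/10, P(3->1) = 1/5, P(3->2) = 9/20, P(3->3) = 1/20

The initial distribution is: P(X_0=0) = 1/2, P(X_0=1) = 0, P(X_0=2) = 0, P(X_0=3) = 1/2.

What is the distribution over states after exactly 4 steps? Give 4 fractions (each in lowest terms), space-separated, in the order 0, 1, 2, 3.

Propagating the distribution step by step (d_{t+1} = d_t * P):
d_0 = (0=1/2, 1=0, 2=0, 3=1/2)
  d_1[0] = 1/2*3/20 + 0*3/10 + 0*3/10 + 1/2*3/10 = 9/40
  d_1[1] = 1/2*1/4 + 0*1/4 + 0*1/4 + 1/2*1/5 = 9/40
  d_1[2] = 1/2*3/10 + 0*7/20 + 0*7/20 + 1/2*9/20 = 3/8
  d_1[3] = 1/2*3/10 + 0*1/10 + 0*1/10 + 1/2*1/20 = 7/40
d_1 = (0=9/40, 1=9/40, 2=3/8, 3=7/40)
  d_2[0] = 9/40*3/20 + 9/40*3/10 + 3/8*3/10 + 7/40*3/10 = 213/800
  d_2[1] = 9/40*1/4 + 9/40*1/4 + 3/8*1/4 + 7/40*1/5 = 193/800
  d_2[2] = 9/40*3/10 + 9/40*7/20 + 3/8*7/20 + 7/40*9/20 = 57/160
  d_2[3] = 9/40*3/10 + 9/40*1/10 + 3/8*1/10 + 7/40*1/20 = 109/800
d_2 = (0=213/800, 1=193/800, 2=57/160, 3=109/800)
  d_3[0] = 213/800*3/20 + 193/800*3/10 + 57/160*3/10 + 109/800*3/10 = 4161/16000
  d_3[1] = 213/800*1/4 + 193/800*1/4 + 57/160*1/4 + 109/800*1/5 = 3891/16000
  d_3[2] = 213/800*3/10 + 193/800*7/20 + 57/160*7/20 + 109/800*9/20 = 1121/3200
  d_3[3] = 213/800*3/10 + 193/800*1/10 + 57/160*1/10 + 109/800*1/20 = 2343/16000
d_3 = (0=4161/16000, 1=3891/16000, 2=1121/3200, 3=2343/16000)
  d_4[0] = 4161/16000*3/20 + 3891/16000*3/10 + 1121/3200*3/10 + 2343/16000*3/10 = 83517/320000
  d_4[1] = 4161/16000*1/4 + 3891/16000*1/4 + 1121/3200*1/4 + 2343/16000*1/5 = 77657/320000
  d_4[2] = 4161/16000*3/10 + 3891/16000*7/20 + 1121/3200*7/20 + 2343/16000*9/20 = 4501/12800
  d_4[3] = 4161/16000*3/10 + 3891/16000*1/10 + 1121/3200*1/10 + 2343/16000*1/20 = 46301/320000
d_4 = (0=83517/320000, 1=77657/320000, 2=4501/12800, 3=46301/320000)

Answer: 83517/320000 77657/320000 4501/12800 46301/320000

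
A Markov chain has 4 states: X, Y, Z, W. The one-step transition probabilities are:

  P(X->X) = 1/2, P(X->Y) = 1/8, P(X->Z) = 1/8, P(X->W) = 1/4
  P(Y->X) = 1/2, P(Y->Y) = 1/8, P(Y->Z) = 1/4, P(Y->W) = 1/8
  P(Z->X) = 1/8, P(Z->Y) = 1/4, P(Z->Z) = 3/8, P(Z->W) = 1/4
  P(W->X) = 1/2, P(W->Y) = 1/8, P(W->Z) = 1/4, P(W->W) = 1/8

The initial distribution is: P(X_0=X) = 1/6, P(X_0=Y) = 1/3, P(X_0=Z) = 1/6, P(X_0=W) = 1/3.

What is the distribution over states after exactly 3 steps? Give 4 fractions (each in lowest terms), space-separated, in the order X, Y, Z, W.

Propagating the distribution step by step (d_{t+1} = d_t * P):
d_0 = (X=1/6, Y=1/3, Z=1/6, W=1/3)
  d_1[X] = 1/6*1/2 + 1/3*1/2 + 1/6*1/8 + 1/3*1/2 = 7/16
  d_1[Y] = 1/6*1/8 + 1/3*1/8 + 1/6*1/4 + 1/3*1/8 = 7/48
  d_1[Z] = 1/6*1/8 + 1/3*1/4 + 1/6*3/8 + 1/3*1/4 = 1/4
  d_1[W] = 1/6*1/4 + 1/3*1/8 + 1/6*1/4 + 1/3*1/8 = 1/6
d_1 = (X=7/16, Y=7/48, Z=1/4, W=1/6)
  d_2[X] = 7/16*1/2 + 7/48*1/2 + 1/4*1/8 + 1/6*1/2 = 13/32
  d_2[Y] = 7/16*1/8 + 7/48*1/8 + 1/4*1/4 + 1/6*1/8 = 5/32
  d_2[Z] = 7/16*1/8 + 7/48*1/4 + 1/4*3/8 + 1/6*1/4 = 29/128
  d_2[W] = 7/16*1/4 + 7/48*1/8 + 1/4*1/4 + 1/6*1/8 = 27/128
d_2 = (X=13/32, Y=5/32, Z=29/128, W=27/128)
  d_3[X] = 13/32*1/2 + 5/32*1/2 + 29/128*1/8 + 27/128*1/2 = 425/1024
  d_3[Y] = 13/32*1/8 + 5/32*1/8 + 29/128*1/4 + 27/128*1/8 = 157/1024
  d_3[Z] = 13/32*1/8 + 5/32*1/4 + 29/128*3/8 + 27/128*1/4 = 233/1024
  d_3[W] = 13/32*1/4 + 5/32*1/8 + 29/128*1/4 + 27/128*1/8 = 209/1024
d_3 = (X=425/1024, Y=157/1024, Z=233/1024, W=209/1024)

Answer: 425/1024 157/1024 233/1024 209/1024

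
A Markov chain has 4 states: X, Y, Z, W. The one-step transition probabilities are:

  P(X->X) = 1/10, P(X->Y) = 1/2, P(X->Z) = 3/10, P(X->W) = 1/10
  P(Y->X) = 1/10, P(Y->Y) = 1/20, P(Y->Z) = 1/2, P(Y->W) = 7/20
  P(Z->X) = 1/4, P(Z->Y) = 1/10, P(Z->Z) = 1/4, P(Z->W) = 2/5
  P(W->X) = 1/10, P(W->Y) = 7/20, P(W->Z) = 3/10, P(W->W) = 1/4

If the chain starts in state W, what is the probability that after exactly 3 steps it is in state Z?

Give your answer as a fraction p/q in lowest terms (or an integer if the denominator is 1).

Computing P^3 by repeated multiplication:
P^1 =
  X: [1/10, 1/2, 3/10, 1/10]
  Y: [1/10, 1/20, 1/2, 7/20]
  Z: [1/4, 1/10, 1/4, 2/5]
  W: [1/10, 7/20, 3/10, 1/4]
P^2 =
  X: [29/200, 7/50, 77/200, 33/100]
  Y: [7/40, 9/40, 57/200, 63/200]
  Z: [11/80, 59/200, 123/400, 13/50]
  W: [29/200, 37/200, 71/200, 63/200]
P^3 =
  X: [631/4000, 467/2000, 247/800, 3/10]
  Y: [571/4000, 19/80, 1323/4000, 289/1000]
  Z: [1169/8000, 821/4000, 2749/8000, 61/200]
  W: [613/4000, 91/400, 1277/4000, 3/10]

(P^3)[W -> Z] = 1277/4000

Answer: 1277/4000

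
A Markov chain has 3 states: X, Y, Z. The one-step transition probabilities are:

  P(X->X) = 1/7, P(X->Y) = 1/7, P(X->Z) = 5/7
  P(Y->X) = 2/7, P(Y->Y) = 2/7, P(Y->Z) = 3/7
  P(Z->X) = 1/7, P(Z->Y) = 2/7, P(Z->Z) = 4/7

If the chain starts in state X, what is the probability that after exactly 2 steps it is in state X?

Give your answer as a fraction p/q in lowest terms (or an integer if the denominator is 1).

Computing P^2 by repeated multiplication:
P^1 =
  X: [1/7, 1/7, 5/7]
  Y: [2/7, 2/7, 3/7]
  Z: [1/7, 2/7, 4/7]
P^2 =
  X: [8/49, 13/49, 4/7]
  Y: [9/49, 12/49, 4/7]
  Z: [9/49, 13/49, 27/49]

(P^2)[X -> X] = 8/49

Answer: 8/49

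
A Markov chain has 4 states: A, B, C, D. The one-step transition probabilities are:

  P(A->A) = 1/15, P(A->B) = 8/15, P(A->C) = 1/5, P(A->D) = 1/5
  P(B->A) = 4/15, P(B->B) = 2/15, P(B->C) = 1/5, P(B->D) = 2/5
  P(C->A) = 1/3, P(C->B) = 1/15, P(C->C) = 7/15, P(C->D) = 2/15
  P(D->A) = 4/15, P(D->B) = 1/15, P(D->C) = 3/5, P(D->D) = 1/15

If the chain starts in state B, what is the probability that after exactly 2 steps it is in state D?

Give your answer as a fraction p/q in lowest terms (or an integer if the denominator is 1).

Answer: 4/25

Derivation:
Computing P^2 by repeated multiplication:
P^1 =
  A: [1/15, 8/15, 1/5, 1/5]
  B: [4/15, 2/15, 1/5, 2/5]
  C: [1/3, 1/15, 7/15, 2/15]
  D: [4/15, 1/15, 3/5, 1/15]
P^2 =
  A: [4/15, 2/15, 1/3, 4/15]
  B: [17/75, 1/5, 31/75, 4/25]
  C: [52/225, 17/75, 17/45, 37/225]
  D: [19/75, 44/225, 29/75, 37/225]

(P^2)[B -> D] = 4/25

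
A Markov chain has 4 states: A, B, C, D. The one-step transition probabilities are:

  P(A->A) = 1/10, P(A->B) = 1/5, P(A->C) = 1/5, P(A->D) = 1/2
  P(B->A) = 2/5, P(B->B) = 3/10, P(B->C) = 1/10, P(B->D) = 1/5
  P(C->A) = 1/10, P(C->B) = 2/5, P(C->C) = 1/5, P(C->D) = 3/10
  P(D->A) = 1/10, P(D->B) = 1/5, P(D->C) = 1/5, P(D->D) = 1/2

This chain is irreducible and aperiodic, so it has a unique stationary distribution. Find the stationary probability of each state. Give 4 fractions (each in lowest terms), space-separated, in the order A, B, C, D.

Answer: 41/230 6/23 4/23 89/230

Derivation:
The stationary distribution satisfies pi = pi * P, i.e.:
  pi_A = 1/10*pi_A + 2/5*pi_B + 1/10*pi_C + 1/10*pi_D
  pi_B = 1/5*pi_A + 3/10*pi_B + 2/5*pi_C + 1/5*pi_D
  pi_C = 1/5*pi_A + 1/10*pi_B + 1/5*pi_C + 1/5*pi_D
  pi_D = 1/2*pi_A + 1/5*pi_B + 3/10*pi_C + 1/2*pi_D
with normalization: pi_A + pi_B + pi_C + pi_D = 1.

Using the first 3 balance equations plus normalization, the linear system A*pi = b is:
  [-9/10, 2/5, 1/10, 1/10] . pi = 0
  [1/5, -7/10, 2/5, 1/5] . pi = 0
  [1/5, 1/10, -4/5, 1/5] . pi = 0
  [1, 1, 1, 1] . pi = 1

Solving yields:
  pi_A = 41/230
  pi_B = 6/23
  pi_C = 4/23
  pi_D = 89/230

Verification (pi * P):
  41/230*1/10 + 6/23*2/5 + 4/23*1/10 + 89/230*1/10 = 41/230 = pi_A  (ok)
  41/230*1/5 + 6/23*3/10 + 4/23*2/5 + 89/230*1/5 = 6/23 = pi_B  (ok)
  41/230*1/5 + 6/23*1/10 + 4/23*1/5 + 89/230*1/5 = 4/23 = pi_C  (ok)
  41/230*1/2 + 6/23*1/5 + 4/23*3/10 + 89/230*1/2 = 89/230 = pi_D  (ok)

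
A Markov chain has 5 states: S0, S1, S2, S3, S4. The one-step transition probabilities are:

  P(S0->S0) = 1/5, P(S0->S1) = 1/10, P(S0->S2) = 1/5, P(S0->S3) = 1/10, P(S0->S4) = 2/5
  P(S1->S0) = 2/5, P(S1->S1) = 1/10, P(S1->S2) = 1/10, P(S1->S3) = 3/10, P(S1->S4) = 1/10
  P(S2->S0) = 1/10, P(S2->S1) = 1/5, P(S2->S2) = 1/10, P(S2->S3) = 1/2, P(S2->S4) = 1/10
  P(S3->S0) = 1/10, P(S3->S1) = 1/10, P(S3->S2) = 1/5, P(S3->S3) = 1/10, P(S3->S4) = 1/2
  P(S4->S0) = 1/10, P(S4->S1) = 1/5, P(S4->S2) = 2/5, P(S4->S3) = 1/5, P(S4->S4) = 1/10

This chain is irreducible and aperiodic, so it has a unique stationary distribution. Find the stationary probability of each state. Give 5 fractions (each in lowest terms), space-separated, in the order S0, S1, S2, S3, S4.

The stationary distribution satisfies pi = pi * P, i.e.:
  pi_S0 = 1/5*pi_S0 + 2/5*pi_S1 + 1/10*pi_S2 + 1/10*pi_S3 + 1/10*pi_S4
  pi_S1 = 1/10*pi_S0 + 1/10*pi_S1 + 1/5*pi_S2 + 1/10*pi_S3 + 1/5*pi_S4
  pi_S2 = 1/5*pi_S0 + 1/10*pi_S1 + 1/10*pi_S2 + 1/5*pi_S3 + 2/5*pi_S4
  pi_S3 = 1/10*pi_S0 + 3/10*pi_S1 + 1/2*pi_S2 + 1/10*pi_S3 + 1/5*pi_S4
  pi_S4 = 2/5*pi_S0 + 1/10*pi_S1 + 1/10*pi_S2 + 1/2*pi_S3 + 1/10*pi_S4
with normalization: pi_S0 + pi_S1 + pi_S2 + pi_S3 + pi_S4 = 1.

Using the first 4 balance equations plus normalization, the linear system A*pi = b is:
  [-4/5, 2/5, 1/10, 1/10, 1/10] . pi = 0
  [1/10, -9/10, 1/5, 1/10, 1/5] . pi = 0
  [1/5, 1/10, -9/10, 1/5, 2/5] . pi = 0
  [1/10, 3/10, 1/2, -9/10, 1/5] . pi = 0
  [1, 1, 1, 1, 1] . pi = 1

Solving yields:
  pi_S0 = 2423/15177
  pi_S1 = 2210/15177
  pi_S2 = 3230/15177
  pi_S3 = 1207/5059
  pi_S4 = 1231/5059

Verification (pi * P):
  2423/15177*1/5 + 2210/15177*2/5 + 3230/15177*1/10 + 1207/5059*1/10 + 1231/5059*1/10 = 2423/15177 = pi_S0  (ok)
  2423/15177*1/10 + 2210/15177*1/10 + 3230/15177*1/5 + 1207/5059*1/10 + 1231/5059*1/5 = 2210/15177 = pi_S1  (ok)
  2423/15177*1/5 + 2210/15177*1/10 + 3230/15177*1/10 + 1207/5059*1/5 + 1231/5059*2/5 = 3230/15177 = pi_S2  (ok)
  2423/15177*1/10 + 2210/15177*3/10 + 3230/15177*1/2 + 1207/5059*1/10 + 1231/5059*1/5 = 1207/5059 = pi_S3  (ok)
  2423/15177*2/5 + 2210/15177*1/10 + 3230/15177*1/10 + 1207/5059*1/2 + 1231/5059*1/10 = 1231/5059 = pi_S4  (ok)

Answer: 2423/15177 2210/15177 3230/15177 1207/5059 1231/5059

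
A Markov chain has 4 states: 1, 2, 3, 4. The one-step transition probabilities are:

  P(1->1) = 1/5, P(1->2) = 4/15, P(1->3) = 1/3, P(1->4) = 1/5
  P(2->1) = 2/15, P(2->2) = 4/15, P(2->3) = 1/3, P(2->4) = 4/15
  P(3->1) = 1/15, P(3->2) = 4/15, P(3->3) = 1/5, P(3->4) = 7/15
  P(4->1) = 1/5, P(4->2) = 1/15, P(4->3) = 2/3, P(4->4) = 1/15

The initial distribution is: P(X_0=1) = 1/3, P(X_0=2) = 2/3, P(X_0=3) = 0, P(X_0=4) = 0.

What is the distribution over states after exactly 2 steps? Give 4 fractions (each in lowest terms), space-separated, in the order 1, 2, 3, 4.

Propagating the distribution step by step (d_{t+1} = d_t * P):
d_0 = (1=1/3, 2=2/3, 3=0, 4=0)
  d_1[1] = 1/3*1/5 + 2/3*2/15 + 0*1/15 + 0*1/5 = 7/45
  d_1[2] = 1/3*4/15 + 2/3*4/15 + 0*4/15 + 0*1/15 = 4/15
  d_1[3] = 1/3*1/3 + 2/3*1/3 + 0*1/5 + 0*2/3 = 1/3
  d_1[4] = 1/3*1/5 + 2/3*4/15 + 0*7/15 + 0*1/15 = 11/45
d_1 = (1=7/45, 2=4/15, 3=1/3, 4=11/45)
  d_2[1] = 7/45*1/5 + 4/15*2/15 + 1/3*1/15 + 11/45*1/5 = 31/225
  d_2[2] = 7/45*4/15 + 4/15*4/15 + 1/3*4/15 + 11/45*1/15 = 49/225
  d_2[3] = 7/45*1/3 + 4/15*1/3 + 1/3*1/5 + 11/45*2/3 = 10/27
  d_2[4] = 7/45*1/5 + 4/15*4/15 + 1/3*7/15 + 11/45*1/15 = 37/135
d_2 = (1=31/225, 2=49/225, 3=10/27, 4=37/135)

Answer: 31/225 49/225 10/27 37/135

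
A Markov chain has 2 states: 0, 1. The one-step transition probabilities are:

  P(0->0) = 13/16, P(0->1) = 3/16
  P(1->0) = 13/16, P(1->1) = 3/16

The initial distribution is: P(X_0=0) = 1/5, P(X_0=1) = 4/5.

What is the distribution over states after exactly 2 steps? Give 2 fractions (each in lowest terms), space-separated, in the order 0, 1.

Answer: 13/16 3/16

Derivation:
Propagating the distribution step by step (d_{t+1} = d_t * P):
d_0 = (0=1/5, 1=4/5)
  d_1[0] = 1/5*13/16 + 4/5*13/16 = 13/16
  d_1[1] = 1/5*3/16 + 4/5*3/16 = 3/16
d_1 = (0=13/16, 1=3/16)
  d_2[0] = 13/16*13/16 + 3/16*13/16 = 13/16
  d_2[1] = 13/16*3/16 + 3/16*3/16 = 3/16
d_2 = (0=13/16, 1=3/16)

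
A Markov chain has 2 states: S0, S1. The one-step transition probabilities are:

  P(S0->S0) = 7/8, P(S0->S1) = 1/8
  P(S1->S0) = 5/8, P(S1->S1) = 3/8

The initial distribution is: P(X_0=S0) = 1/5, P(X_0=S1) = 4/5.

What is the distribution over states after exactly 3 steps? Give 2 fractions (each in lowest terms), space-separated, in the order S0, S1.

Propagating the distribution step by step (d_{t+1} = d_t * P):
d_0 = (S0=1/5, S1=4/5)
  d_1[S0] = 1/5*7/8 + 4/5*5/8 = 27/40
  d_1[S1] = 1/5*1/8 + 4/5*3/8 = 13/40
d_1 = (S0=27/40, S1=13/40)
  d_2[S0] = 27/40*7/8 + 13/40*5/8 = 127/160
  d_2[S1] = 27/40*1/8 + 13/40*3/8 = 33/160
d_2 = (S0=127/160, S1=33/160)
  d_3[S0] = 127/160*7/8 + 33/160*5/8 = 527/640
  d_3[S1] = 127/160*1/8 + 33/160*3/8 = 113/640
d_3 = (S0=527/640, S1=113/640)

Answer: 527/640 113/640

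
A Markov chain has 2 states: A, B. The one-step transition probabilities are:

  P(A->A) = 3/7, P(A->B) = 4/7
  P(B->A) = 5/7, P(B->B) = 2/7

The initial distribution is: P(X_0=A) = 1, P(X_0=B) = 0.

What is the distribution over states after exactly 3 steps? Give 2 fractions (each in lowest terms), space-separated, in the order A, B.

Answer: 187/343 156/343

Derivation:
Propagating the distribution step by step (d_{t+1} = d_t * P):
d_0 = (A=1, B=0)
  d_1[A] = 1*3/7 + 0*5/7 = 3/7
  d_1[B] = 1*4/7 + 0*2/7 = 4/7
d_1 = (A=3/7, B=4/7)
  d_2[A] = 3/7*3/7 + 4/7*5/7 = 29/49
  d_2[B] = 3/7*4/7 + 4/7*2/7 = 20/49
d_2 = (A=29/49, B=20/49)
  d_3[A] = 29/49*3/7 + 20/49*5/7 = 187/343
  d_3[B] = 29/49*4/7 + 20/49*2/7 = 156/343
d_3 = (A=187/343, B=156/343)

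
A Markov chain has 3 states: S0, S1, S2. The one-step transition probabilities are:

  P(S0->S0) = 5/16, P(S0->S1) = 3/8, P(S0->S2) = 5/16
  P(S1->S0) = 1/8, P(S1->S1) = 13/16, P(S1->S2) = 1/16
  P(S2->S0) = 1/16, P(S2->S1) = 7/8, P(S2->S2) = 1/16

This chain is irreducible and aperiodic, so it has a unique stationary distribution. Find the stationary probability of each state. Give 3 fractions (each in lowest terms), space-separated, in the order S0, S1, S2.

Answer: 31/212 40/53 21/212

Derivation:
The stationary distribution satisfies pi = pi * P, i.e.:
  pi_S0 = 5/16*pi_S0 + 1/8*pi_S1 + 1/16*pi_S2
  pi_S1 = 3/8*pi_S0 + 13/16*pi_S1 + 7/8*pi_S2
  pi_S2 = 5/16*pi_S0 + 1/16*pi_S1 + 1/16*pi_S2
with normalization: pi_S0 + pi_S1 + pi_S2 = 1.

Using the first 2 balance equations plus normalization, the linear system A*pi = b is:
  [-11/16, 1/8, 1/16] . pi = 0
  [3/8, -3/16, 7/8] . pi = 0
  [1, 1, 1] . pi = 1

Solving yields:
  pi_S0 = 31/212
  pi_S1 = 40/53
  pi_S2 = 21/212

Verification (pi * P):
  31/212*5/16 + 40/53*1/8 + 21/212*1/16 = 31/212 = pi_S0  (ok)
  31/212*3/8 + 40/53*13/16 + 21/212*7/8 = 40/53 = pi_S1  (ok)
  31/212*5/16 + 40/53*1/16 + 21/212*1/16 = 21/212 = pi_S2  (ok)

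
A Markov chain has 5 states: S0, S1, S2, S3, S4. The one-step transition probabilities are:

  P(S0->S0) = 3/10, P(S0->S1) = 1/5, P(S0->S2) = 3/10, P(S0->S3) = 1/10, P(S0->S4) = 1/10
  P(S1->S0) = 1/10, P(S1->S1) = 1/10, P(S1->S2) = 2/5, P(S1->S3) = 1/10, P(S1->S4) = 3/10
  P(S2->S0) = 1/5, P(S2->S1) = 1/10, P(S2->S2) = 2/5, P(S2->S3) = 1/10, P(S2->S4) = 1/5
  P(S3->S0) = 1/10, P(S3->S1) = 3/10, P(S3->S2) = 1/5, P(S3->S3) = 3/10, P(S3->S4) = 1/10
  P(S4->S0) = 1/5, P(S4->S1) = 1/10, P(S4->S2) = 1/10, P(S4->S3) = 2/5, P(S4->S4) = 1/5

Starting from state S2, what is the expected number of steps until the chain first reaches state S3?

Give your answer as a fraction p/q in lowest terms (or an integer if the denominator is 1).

Answer: 2275/358

Derivation:
Let h_i = expected steps to first reach S3 from state i.
Boundary: h_S3 = 0.
First-step equations for the other states:
  h_S0 = 1 + 3/10*h_S0 + 1/5*h_S1 + 3/10*h_S2 + 1/10*h_S3 + 1/10*h_S4
  h_S1 = 1 + 1/10*h_S0 + 1/10*h_S1 + 2/5*h_S2 + 1/10*h_S3 + 3/10*h_S4
  h_S2 = 1 + 1/5*h_S0 + 1/10*h_S1 + 2/5*h_S2 + 1/10*h_S3 + 1/5*h_S4
  h_S4 = 1 + 1/5*h_S0 + 1/10*h_S1 + 1/10*h_S2 + 2/5*h_S3 + 1/5*h_S4

Substituting h_S3 = 0 and rearranging gives the linear system (I - Q) h = 1:
  [7/10, -1/5, -3/10, -1/10] . (h_S0, h_S1, h_S2, h_S4) = 1
  [-1/10, 9/10, -2/5, -3/10] . (h_S0, h_S1, h_S2, h_S4) = 1
  [-1/5, -1/10, 3/5, -1/5] . (h_S0, h_S1, h_S2, h_S4) = 1
  [-1/5, -1/10, -1/10, 4/5] . (h_S0, h_S1, h_S2, h_S4) = 1

Solving yields:
  h_S0 = 4685/716
  h_S1 = 1100/179
  h_S2 = 2275/358
  h_S4 = 3185/716

Starting state is S2, so the expected hitting time is h_S2 = 2275/358.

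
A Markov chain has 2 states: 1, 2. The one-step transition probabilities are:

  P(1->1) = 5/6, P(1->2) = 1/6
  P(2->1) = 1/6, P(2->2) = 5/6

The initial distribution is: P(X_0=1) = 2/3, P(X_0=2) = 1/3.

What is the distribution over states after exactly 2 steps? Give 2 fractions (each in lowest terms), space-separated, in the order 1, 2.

Propagating the distribution step by step (d_{t+1} = d_t * P):
d_0 = (1=2/3, 2=1/3)
  d_1[1] = 2/3*5/6 + 1/3*1/6 = 11/18
  d_1[2] = 2/3*1/6 + 1/3*5/6 = 7/18
d_1 = (1=11/18, 2=7/18)
  d_2[1] = 11/18*5/6 + 7/18*1/6 = 31/54
  d_2[2] = 11/18*1/6 + 7/18*5/6 = 23/54
d_2 = (1=31/54, 2=23/54)

Answer: 31/54 23/54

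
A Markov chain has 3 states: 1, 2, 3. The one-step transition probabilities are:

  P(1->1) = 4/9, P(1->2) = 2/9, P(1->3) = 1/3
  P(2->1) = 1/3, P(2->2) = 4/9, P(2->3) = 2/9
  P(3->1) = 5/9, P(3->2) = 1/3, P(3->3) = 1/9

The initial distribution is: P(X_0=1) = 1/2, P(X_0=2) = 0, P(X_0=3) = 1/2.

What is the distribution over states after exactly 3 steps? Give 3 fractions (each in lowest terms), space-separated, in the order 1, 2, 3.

Propagating the distribution step by step (d_{t+1} = d_t * P):
d_0 = (1=1/2, 2=0, 3=1/2)
  d_1[1] = 1/2*4/9 + 0*1/3 + 1/2*5/9 = 1/2
  d_1[2] = 1/2*2/9 + 0*4/9 + 1/2*1/3 = 5/18
  d_1[3] = 1/2*1/3 + 0*2/9 + 1/2*1/9 = 2/9
d_1 = (1=1/2, 2=5/18, 3=2/9)
  d_2[1] = 1/2*4/9 + 5/18*1/3 + 2/9*5/9 = 71/162
  d_2[2] = 1/2*2/9 + 5/18*4/9 + 2/9*1/3 = 25/81
  d_2[3] = 1/2*1/3 + 5/18*2/9 + 2/9*1/9 = 41/162
d_2 = (1=71/162, 2=25/81, 3=41/162)
  d_3[1] = 71/162*4/9 + 25/81*1/3 + 41/162*5/9 = 71/162
  d_3[2] = 71/162*2/9 + 25/81*4/9 + 41/162*1/3 = 155/486
  d_3[3] = 71/162*1/3 + 25/81*2/9 + 41/162*1/9 = 59/243
d_3 = (1=71/162, 2=155/486, 3=59/243)

Answer: 71/162 155/486 59/243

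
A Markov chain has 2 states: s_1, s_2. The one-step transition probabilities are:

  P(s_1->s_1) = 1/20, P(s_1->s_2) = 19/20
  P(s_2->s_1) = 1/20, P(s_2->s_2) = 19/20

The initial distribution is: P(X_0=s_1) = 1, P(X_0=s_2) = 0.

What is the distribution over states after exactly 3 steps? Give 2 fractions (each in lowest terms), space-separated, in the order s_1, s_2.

Answer: 1/20 19/20

Derivation:
Propagating the distribution step by step (d_{t+1} = d_t * P):
d_0 = (s_1=1, s_2=0)
  d_1[s_1] = 1*1/20 + 0*1/20 = 1/20
  d_1[s_2] = 1*19/20 + 0*19/20 = 19/20
d_1 = (s_1=1/20, s_2=19/20)
  d_2[s_1] = 1/20*1/20 + 19/20*1/20 = 1/20
  d_2[s_2] = 1/20*19/20 + 19/20*19/20 = 19/20
d_2 = (s_1=1/20, s_2=19/20)
  d_3[s_1] = 1/20*1/20 + 19/20*1/20 = 1/20
  d_3[s_2] = 1/20*19/20 + 19/20*19/20 = 19/20
d_3 = (s_1=1/20, s_2=19/20)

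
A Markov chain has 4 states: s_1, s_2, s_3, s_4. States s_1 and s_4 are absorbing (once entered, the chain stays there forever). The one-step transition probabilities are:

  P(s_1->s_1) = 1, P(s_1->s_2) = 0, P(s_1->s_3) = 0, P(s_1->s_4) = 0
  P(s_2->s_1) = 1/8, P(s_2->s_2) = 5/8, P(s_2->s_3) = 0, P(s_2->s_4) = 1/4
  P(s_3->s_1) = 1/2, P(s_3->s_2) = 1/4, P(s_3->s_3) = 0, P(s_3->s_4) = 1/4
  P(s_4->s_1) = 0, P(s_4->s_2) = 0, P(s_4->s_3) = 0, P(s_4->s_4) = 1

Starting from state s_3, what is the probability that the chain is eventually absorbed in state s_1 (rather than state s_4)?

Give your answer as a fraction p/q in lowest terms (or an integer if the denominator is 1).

Answer: 7/12

Derivation:
Let a_i = P(absorbed in s_1 | start in state i).
Boundary conditions: a_s_1 = 1, a_s_4 = 0.
For each transient state i, a_i = sum_j P(i->j) * a_j:
  a_s_2 = 1/8*a_s_1 + 5/8*a_s_2 + 0*a_s_3 + 1/4*a_s_4
  a_s_3 = 1/2*a_s_1 + 1/4*a_s_2 + 0*a_s_3 + 1/4*a_s_4

Substituting a_s_1 = 1 and a_s_4 = 0, rearrange to (I - Q) a = r where r[i] = P(i -> s_1):
  [3/8, 0] . (a_s_2, a_s_3) = 1/8
  [-1/4, 1] . (a_s_2, a_s_3) = 1/2

Solving yields:
  a_s_2 = 1/3
  a_s_3 = 7/12

Starting state is s_3, so the absorption probability is a_s_3 = 7/12.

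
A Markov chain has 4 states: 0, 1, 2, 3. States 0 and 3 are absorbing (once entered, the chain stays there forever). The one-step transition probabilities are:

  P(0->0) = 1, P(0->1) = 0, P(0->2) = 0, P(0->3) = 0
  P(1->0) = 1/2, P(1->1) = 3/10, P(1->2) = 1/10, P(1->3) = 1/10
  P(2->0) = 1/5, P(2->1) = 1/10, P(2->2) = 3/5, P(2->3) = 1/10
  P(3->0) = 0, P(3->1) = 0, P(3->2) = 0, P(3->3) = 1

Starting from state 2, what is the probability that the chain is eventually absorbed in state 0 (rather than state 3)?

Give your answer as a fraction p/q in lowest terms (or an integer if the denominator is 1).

Answer: 19/27

Derivation:
Let a_i = P(absorbed in 0 | start in state i).
Boundary conditions: a_0 = 1, a_3 = 0.
For each transient state i, a_i = sum_j P(i->j) * a_j:
  a_1 = 1/2*a_0 + 3/10*a_1 + 1/10*a_2 + 1/10*a_3
  a_2 = 1/5*a_0 + 1/10*a_1 + 3/5*a_2 + 1/10*a_3

Substituting a_0 = 1 and a_3 = 0, rearrange to (I - Q) a = r where r[i] = P(i -> 0):
  [7/10, -1/10] . (a_1, a_2) = 1/2
  [-1/10, 2/5] . (a_1, a_2) = 1/5

Solving yields:
  a_1 = 22/27
  a_2 = 19/27

Starting state is 2, so the absorption probability is a_2 = 19/27.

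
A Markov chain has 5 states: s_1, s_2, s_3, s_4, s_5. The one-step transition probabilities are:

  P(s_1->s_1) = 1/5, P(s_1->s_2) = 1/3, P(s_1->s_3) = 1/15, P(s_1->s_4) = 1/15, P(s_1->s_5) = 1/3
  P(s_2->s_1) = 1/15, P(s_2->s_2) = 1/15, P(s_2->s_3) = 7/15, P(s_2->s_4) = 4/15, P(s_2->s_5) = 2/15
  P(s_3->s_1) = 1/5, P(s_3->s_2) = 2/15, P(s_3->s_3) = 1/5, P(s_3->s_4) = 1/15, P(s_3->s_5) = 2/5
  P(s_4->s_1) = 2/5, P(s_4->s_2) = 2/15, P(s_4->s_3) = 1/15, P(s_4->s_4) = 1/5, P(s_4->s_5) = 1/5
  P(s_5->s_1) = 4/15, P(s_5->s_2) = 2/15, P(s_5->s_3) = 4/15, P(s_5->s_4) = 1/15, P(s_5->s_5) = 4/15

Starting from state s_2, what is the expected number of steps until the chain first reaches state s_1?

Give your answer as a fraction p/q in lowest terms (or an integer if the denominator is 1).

Answer: 29145/5962

Derivation:
Let h_i = expected steps to first reach s_1 from state i.
Boundary: h_s_1 = 0.
First-step equations for the other states:
  h_s_2 = 1 + 1/15*h_s_1 + 1/15*h_s_2 + 7/15*h_s_3 + 4/15*h_s_4 + 2/15*h_s_5
  h_s_3 = 1 + 1/5*h_s_1 + 2/15*h_s_2 + 1/5*h_s_3 + 1/15*h_s_4 + 2/5*h_s_5
  h_s_4 = 1 + 2/5*h_s_1 + 2/15*h_s_2 + 1/15*h_s_3 + 1/5*h_s_4 + 1/5*h_s_5
  h_s_5 = 1 + 4/15*h_s_1 + 2/15*h_s_2 + 4/15*h_s_3 + 1/15*h_s_4 + 4/15*h_s_5

Substituting h_s_1 = 0 and rearranging gives the linear system (I - Q) h = 1:
  [14/15, -7/15, -4/15, -2/15] . (h_s_2, h_s_3, h_s_4, h_s_5) = 1
  [-2/15, 4/5, -1/15, -2/5] . (h_s_2, h_s_3, h_s_4, h_s_5) = 1
  [-2/15, -1/15, 4/5, -1/5] . (h_s_2, h_s_3, h_s_4, h_s_5) = 1
  [-2/15, -4/15, -1/15, 11/15] . (h_s_2, h_s_3, h_s_4, h_s_5) = 1

Solving yields:
  h_s_2 = 29145/5962
  h_s_3 = 13260/2981
  h_s_4 = 10380/2981
  h_s_5 = 12480/2981

Starting state is s_2, so the expected hitting time is h_s_2 = 29145/5962.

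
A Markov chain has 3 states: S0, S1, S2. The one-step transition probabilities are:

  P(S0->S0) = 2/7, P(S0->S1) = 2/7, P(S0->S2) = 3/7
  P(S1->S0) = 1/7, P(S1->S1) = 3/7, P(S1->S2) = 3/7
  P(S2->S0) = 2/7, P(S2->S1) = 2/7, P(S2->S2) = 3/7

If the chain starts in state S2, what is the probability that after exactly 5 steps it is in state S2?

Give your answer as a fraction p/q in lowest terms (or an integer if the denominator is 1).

Computing P^5 by repeated multiplication:
P^1 =
  S0: [2/7, 2/7, 3/7]
  S1: [1/7, 3/7, 3/7]
  S2: [2/7, 2/7, 3/7]
P^2 =
  S0: [12/49, 16/49, 3/7]
  S1: [11/49, 17/49, 3/7]
  S2: [12/49, 16/49, 3/7]
P^3 =
  S0: [82/343, 114/343, 3/7]
  S1: [81/343, 115/343, 3/7]
  S2: [82/343, 114/343, 3/7]
P^4 =
  S0: [572/2401, 800/2401, 3/7]
  S1: [571/2401, 801/2401, 3/7]
  S2: [572/2401, 800/2401, 3/7]
P^5 =
  S0: [4002/16807, 5602/16807, 3/7]
  S1: [4001/16807, 5603/16807, 3/7]
  S2: [4002/16807, 5602/16807, 3/7]

(P^5)[S2 -> S2] = 3/7

Answer: 3/7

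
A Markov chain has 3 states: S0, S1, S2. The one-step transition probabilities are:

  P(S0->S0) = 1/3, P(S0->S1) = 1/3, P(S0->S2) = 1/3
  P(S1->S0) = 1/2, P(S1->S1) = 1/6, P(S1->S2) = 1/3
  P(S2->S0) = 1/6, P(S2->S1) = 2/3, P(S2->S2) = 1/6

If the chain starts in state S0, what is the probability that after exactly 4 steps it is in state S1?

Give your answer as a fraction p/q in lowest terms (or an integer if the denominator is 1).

Computing P^4 by repeated multiplication:
P^1 =
  S0: [1/3, 1/3, 1/3]
  S1: [1/2, 1/6, 1/3]
  S2: [1/6, 2/3, 1/6]
P^2 =
  S0: [1/3, 7/18, 5/18]
  S1: [11/36, 5/12, 5/18]
  S2: [5/12, 5/18, 11/36]
P^3 =
  S0: [19/54, 13/36, 31/108]
  S1: [77/216, 77/216, 31/108]
  S2: [71/216, 7/18, 61/216]
P^4 =
  S0: [28/81, 239/648, 185/648]
  S1: [149/432, 479/1296, 185/648]
  S2: [455/1296, 235/648, 371/1296]

(P^4)[S0 -> S1] = 239/648

Answer: 239/648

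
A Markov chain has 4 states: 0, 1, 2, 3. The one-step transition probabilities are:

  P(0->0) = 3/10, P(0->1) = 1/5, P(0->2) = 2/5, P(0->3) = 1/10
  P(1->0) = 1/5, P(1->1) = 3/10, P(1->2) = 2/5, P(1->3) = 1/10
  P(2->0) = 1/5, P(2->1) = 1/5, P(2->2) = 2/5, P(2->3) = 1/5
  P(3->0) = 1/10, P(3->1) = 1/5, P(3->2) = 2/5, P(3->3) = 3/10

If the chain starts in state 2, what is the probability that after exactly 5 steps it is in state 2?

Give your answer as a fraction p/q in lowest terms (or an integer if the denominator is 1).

Computing P^5 by repeated multiplication:
P^1 =
  0: [3/10, 1/5, 2/5, 1/10]
  1: [1/5, 3/10, 2/5, 1/10]
  2: [1/5, 1/5, 2/5, 1/5]
  3: [1/10, 1/5, 2/5, 3/10]
P^2 =
  0: [11/50, 11/50, 2/5, 4/25]
  1: [21/100, 23/100, 2/5, 4/25]
  2: [1/5, 11/50, 2/5, 9/50]
  3: [9/50, 11/50, 2/5, 1/5]
P^3 =
  0: [103/500, 111/500, 2/5, 43/250]
  1: [41/200, 223/1000, 2/5, 43/250]
  2: [101/500, 111/500, 2/5, 22/125]
  3: [99/500, 111/500, 2/5, 9/50]
P^4 =
  0: [1017/5000, 1111/5000, 2/5, 109/625]
  1: [2033/10000, 2223/10000, 2/5, 109/625]
  2: [1013/5000, 1111/5000, 2/5, 219/1250]
  3: [1009/5000, 1111/5000, 2/5, 22/125]
P^5 =
  0: [2029/10000, 11111/50000, 2/5, 1093/6250]
  1: [20289/100000, 22223/100000, 2/5, 1093/6250]
  2: [10137/50000, 11111/50000, 2/5, 547/3125]
  3: [10129/50000, 11111/50000, 2/5, 219/1250]

(P^5)[2 -> 2] = 2/5

Answer: 2/5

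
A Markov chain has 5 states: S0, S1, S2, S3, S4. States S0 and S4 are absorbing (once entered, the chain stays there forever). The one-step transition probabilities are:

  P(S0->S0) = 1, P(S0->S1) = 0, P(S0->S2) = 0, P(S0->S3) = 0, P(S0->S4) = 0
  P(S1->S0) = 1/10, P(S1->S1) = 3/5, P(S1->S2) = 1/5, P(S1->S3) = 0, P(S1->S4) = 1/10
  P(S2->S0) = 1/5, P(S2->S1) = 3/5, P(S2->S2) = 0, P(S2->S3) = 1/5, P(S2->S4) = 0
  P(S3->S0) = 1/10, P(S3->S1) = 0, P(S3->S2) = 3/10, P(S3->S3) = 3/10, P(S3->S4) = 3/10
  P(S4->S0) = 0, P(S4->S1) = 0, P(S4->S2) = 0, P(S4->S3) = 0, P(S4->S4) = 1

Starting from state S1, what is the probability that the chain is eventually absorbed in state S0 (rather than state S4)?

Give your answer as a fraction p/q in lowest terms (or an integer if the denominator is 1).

Let a_i = P(absorbed in S0 | start in state i).
Boundary conditions: a_S0 = 1, a_S4 = 0.
For each transient state i, a_i = sum_j P(i->j) * a_j:
  a_S1 = 1/10*a_S0 + 3/5*a_S1 + 1/5*a_S2 + 0*a_S3 + 1/10*a_S4
  a_S2 = 1/5*a_S0 + 3/5*a_S1 + 0*a_S2 + 1/5*a_S3 + 0*a_S4
  a_S3 = 1/10*a_S0 + 0*a_S1 + 3/10*a_S2 + 3/10*a_S3 + 3/10*a_S4

Substituting a_S0 = 1 and a_S4 = 0, rearrange to (I - Q) a = r where r[i] = P(i -> S0):
  [2/5, -1/5, 0] . (a_S1, a_S2, a_S3) = 1/10
  [-3/5, 1, -1/5] . (a_S1, a_S2, a_S3) = 1/5
  [0, -3/10, 7/10] . (a_S1, a_S2, a_S3) = 1/10

Solving yields:
  a_S1 = 24/43
  a_S2 = 53/86
  a_S3 = 35/86

Starting state is S1, so the absorption probability is a_S1 = 24/43.

Answer: 24/43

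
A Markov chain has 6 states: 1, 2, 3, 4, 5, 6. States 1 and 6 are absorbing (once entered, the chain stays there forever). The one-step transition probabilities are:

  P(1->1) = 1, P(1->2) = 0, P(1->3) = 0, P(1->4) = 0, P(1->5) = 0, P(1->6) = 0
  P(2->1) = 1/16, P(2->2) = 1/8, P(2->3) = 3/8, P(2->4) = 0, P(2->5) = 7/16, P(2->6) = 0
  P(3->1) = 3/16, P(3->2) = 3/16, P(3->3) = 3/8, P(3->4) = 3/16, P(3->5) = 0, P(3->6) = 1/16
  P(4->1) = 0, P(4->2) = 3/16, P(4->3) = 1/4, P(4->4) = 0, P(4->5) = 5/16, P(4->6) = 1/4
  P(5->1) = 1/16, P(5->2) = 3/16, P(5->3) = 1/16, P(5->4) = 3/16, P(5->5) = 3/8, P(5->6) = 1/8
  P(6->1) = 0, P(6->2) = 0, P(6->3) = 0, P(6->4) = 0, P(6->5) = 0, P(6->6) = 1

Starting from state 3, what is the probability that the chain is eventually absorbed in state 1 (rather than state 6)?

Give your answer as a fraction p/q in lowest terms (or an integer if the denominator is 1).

Let a_i = P(absorbed in 1 | start in state i).
Boundary conditions: a_1 = 1, a_6 = 0.
For each transient state i, a_i = sum_j P(i->j) * a_j:
  a_2 = 1/16*a_1 + 1/8*a_2 + 3/8*a_3 + 0*a_4 + 7/16*a_5 + 0*a_6
  a_3 = 3/16*a_1 + 3/16*a_2 + 3/8*a_3 + 3/16*a_4 + 0*a_5 + 1/16*a_6
  a_4 = 0*a_1 + 3/16*a_2 + 1/4*a_3 + 0*a_4 + 5/16*a_5 + 1/4*a_6
  a_5 = 1/16*a_1 + 3/16*a_2 + 1/16*a_3 + 3/16*a_4 + 3/8*a_5 + 1/8*a_6

Substituting a_1 = 1 and a_6 = 0, rearrange to (I - Q) a = r where r[i] = P(i -> 1):
  [7/8, -3/8, 0, -7/16] . (a_2, a_3, a_4, a_5) = 1/16
  [-3/16, 5/8, -3/16, 0] . (a_2, a_3, a_4, a_5) = 3/16
  [-3/16, -1/4, 1, -5/16] . (a_2, a_3, a_4, a_5) = 0
  [-3/16, -1/16, -3/16, 5/8] . (a_2, a_3, a_4, a_5) = 1/16

Solving yields:
  a_2 = 5639/10601
  a_3 = 6072/10601
  a_4 = 4000/10601
  a_5 = 4559/10601

Starting state is 3, so the absorption probability is a_3 = 6072/10601.

Answer: 6072/10601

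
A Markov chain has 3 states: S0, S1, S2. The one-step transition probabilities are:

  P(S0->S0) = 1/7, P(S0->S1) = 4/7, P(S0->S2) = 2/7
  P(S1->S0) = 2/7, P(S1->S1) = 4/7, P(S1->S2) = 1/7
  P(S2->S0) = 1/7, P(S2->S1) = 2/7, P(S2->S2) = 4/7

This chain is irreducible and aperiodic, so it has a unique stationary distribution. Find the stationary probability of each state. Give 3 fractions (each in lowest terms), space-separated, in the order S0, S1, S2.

The stationary distribution satisfies pi = pi * P, i.e.:
  pi_S0 = 1/7*pi_S0 + 2/7*pi_S1 + 1/7*pi_S2
  pi_S1 = 4/7*pi_S0 + 4/7*pi_S1 + 2/7*pi_S2
  pi_S2 = 2/7*pi_S0 + 1/7*pi_S1 + 4/7*pi_S2
with normalization: pi_S0 + pi_S1 + pi_S2 = 1.

Using the first 2 balance equations plus normalization, the linear system A*pi = b is:
  [-6/7, 2/7, 1/7] . pi = 0
  [4/7, -3/7, 2/7] . pi = 0
  [1, 1, 1] . pi = 1

Solving yields:
  pi_S0 = 7/33
  pi_S1 = 16/33
  pi_S2 = 10/33

Verification (pi * P):
  7/33*1/7 + 16/33*2/7 + 10/33*1/7 = 7/33 = pi_S0  (ok)
  7/33*4/7 + 16/33*4/7 + 10/33*2/7 = 16/33 = pi_S1  (ok)
  7/33*2/7 + 16/33*1/7 + 10/33*4/7 = 10/33 = pi_S2  (ok)

Answer: 7/33 16/33 10/33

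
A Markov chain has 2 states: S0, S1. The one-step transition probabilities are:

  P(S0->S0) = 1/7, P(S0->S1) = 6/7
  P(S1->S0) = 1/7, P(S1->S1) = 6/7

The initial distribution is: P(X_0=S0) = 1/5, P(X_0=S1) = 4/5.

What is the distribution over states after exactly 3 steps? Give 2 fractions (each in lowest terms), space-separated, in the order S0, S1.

Answer: 1/7 6/7

Derivation:
Propagating the distribution step by step (d_{t+1} = d_t * P):
d_0 = (S0=1/5, S1=4/5)
  d_1[S0] = 1/5*1/7 + 4/5*1/7 = 1/7
  d_1[S1] = 1/5*6/7 + 4/5*6/7 = 6/7
d_1 = (S0=1/7, S1=6/7)
  d_2[S0] = 1/7*1/7 + 6/7*1/7 = 1/7
  d_2[S1] = 1/7*6/7 + 6/7*6/7 = 6/7
d_2 = (S0=1/7, S1=6/7)
  d_3[S0] = 1/7*1/7 + 6/7*1/7 = 1/7
  d_3[S1] = 1/7*6/7 + 6/7*6/7 = 6/7
d_3 = (S0=1/7, S1=6/7)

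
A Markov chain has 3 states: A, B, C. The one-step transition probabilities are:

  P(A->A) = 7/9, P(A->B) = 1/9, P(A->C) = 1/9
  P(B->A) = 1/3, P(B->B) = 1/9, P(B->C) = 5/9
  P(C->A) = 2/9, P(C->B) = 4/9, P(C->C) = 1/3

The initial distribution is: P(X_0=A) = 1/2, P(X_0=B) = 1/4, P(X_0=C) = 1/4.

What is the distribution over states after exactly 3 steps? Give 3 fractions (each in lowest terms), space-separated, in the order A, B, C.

Propagating the distribution step by step (d_{t+1} = d_t * P):
d_0 = (A=1/2, B=1/4, C=1/4)
  d_1[A] = 1/2*7/9 + 1/4*1/3 + 1/4*2/9 = 19/36
  d_1[B] = 1/2*1/9 + 1/4*1/9 + 1/4*4/9 = 7/36
  d_1[C] = 1/2*1/9 + 1/4*5/9 + 1/4*1/3 = 5/18
d_1 = (A=19/36, B=7/36, C=5/18)
  d_2[A] = 19/36*7/9 + 7/36*1/3 + 5/18*2/9 = 29/54
  d_2[B] = 19/36*1/9 + 7/36*1/9 + 5/18*4/9 = 11/54
  d_2[C] = 19/36*1/9 + 7/36*5/9 + 5/18*1/3 = 7/27
d_2 = (A=29/54, B=11/54, C=7/27)
  d_3[A] = 29/54*7/9 + 11/54*1/3 + 7/27*2/9 = 44/81
  d_3[B] = 29/54*1/9 + 11/54*1/9 + 7/27*4/9 = 16/81
  d_3[C] = 29/54*1/9 + 11/54*5/9 + 7/27*1/3 = 7/27
d_3 = (A=44/81, B=16/81, C=7/27)

Answer: 44/81 16/81 7/27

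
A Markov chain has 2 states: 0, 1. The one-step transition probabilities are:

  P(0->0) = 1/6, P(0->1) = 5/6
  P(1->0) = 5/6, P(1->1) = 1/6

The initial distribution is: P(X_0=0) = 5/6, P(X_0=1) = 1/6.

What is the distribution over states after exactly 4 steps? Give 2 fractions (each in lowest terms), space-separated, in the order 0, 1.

Propagating the distribution step by step (d_{t+1} = d_t * P):
d_0 = (0=5/6, 1=1/6)
  d_1[0] = 5/6*1/6 + 1/6*5/6 = 5/18
  d_1[1] = 5/6*5/6 + 1/6*1/6 = 13/18
d_1 = (0=5/18, 1=13/18)
  d_2[0] = 5/18*1/6 + 13/18*5/6 = 35/54
  d_2[1] = 5/18*5/6 + 13/18*1/6 = 19/54
d_2 = (0=35/54, 1=19/54)
  d_3[0] = 35/54*1/6 + 19/54*5/6 = 65/162
  d_3[1] = 35/54*5/6 + 19/54*1/6 = 97/162
d_3 = (0=65/162, 1=97/162)
  d_4[0] = 65/162*1/6 + 97/162*5/6 = 275/486
  d_4[1] = 65/162*5/6 + 97/162*1/6 = 211/486
d_4 = (0=275/486, 1=211/486)

Answer: 275/486 211/486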